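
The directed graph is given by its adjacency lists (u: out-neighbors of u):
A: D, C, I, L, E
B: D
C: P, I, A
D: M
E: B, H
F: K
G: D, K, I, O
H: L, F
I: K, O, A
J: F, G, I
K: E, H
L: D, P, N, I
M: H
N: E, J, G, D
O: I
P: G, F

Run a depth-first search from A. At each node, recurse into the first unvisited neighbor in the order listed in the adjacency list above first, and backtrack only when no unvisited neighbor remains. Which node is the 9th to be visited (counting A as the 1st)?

E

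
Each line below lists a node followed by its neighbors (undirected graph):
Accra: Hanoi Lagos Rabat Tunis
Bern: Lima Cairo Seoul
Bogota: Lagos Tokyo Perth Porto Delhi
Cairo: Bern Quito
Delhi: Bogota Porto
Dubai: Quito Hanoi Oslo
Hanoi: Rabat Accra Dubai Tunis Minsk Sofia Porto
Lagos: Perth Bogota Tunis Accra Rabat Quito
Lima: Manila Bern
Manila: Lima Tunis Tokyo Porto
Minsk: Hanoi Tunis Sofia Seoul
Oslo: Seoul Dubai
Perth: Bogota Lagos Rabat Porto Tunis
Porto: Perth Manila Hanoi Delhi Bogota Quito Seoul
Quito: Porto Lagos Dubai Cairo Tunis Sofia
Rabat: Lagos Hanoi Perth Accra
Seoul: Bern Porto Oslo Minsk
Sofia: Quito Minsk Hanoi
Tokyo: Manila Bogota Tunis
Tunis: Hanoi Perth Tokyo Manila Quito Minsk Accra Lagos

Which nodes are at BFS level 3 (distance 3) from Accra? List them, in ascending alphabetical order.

Cairo, Delhi, Lima, Oslo, Seoul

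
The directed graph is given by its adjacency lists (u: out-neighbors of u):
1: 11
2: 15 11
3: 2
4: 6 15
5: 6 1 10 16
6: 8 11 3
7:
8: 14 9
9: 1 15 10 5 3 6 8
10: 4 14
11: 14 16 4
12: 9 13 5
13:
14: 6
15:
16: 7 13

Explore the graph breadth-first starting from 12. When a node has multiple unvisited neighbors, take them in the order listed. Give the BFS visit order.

12 9 13 5 1 15 10 3 6 8 16 11 4 14 2 7

Visit 12; enqueue 9, 13, 5 → queue [9, 13, 5]
Visit 9; enqueue 1, 15, 10, 3, 6, 8 → queue [13, 5, 1, 15, 10, 3, 6, 8]
Visit 13 → queue [5, 1, 15, 10, 3, 6, 8]
Visit 5; enqueue 16 → queue [1, 15, 10, 3, 6, 8, 16]
Visit 1; enqueue 11 → queue [15, 10, 3, 6, 8, 16, 11]
Visit 15 → queue [10, 3, 6, 8, 16, 11]
Visit 10; enqueue 4, 14 → queue [3, 6, 8, 16, 11, 4, 14]
Visit 3; enqueue 2 → queue [6, 8, 16, 11, 4, 14, 2]
Visit 6 → queue [8, 16, 11, 4, 14, 2]
Visit 8 → queue [16, 11, 4, 14, 2]
Visit 16; enqueue 7 → queue [11, 4, 14, 2, 7]
Visit 11 → queue [4, 14, 2, 7]
Visit 4 → queue [14, 2, 7]
Visit 14 → queue [2, 7]
Visit 2 → queue [7]
Visit 7 → queue []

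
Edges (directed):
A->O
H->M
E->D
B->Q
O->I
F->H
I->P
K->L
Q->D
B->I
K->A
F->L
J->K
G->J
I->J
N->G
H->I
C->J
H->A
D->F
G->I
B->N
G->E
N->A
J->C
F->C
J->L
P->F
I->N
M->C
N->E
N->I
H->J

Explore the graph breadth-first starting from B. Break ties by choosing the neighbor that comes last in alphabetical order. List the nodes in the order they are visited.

B, Q, N, I, D, G, E, A, P, J, F, O, L, K, C, H, M

Visit B; enqueue Q, N, I → queue [Q, N, I]
Visit Q; enqueue D → queue [N, I, D]
Visit N; enqueue G, E, A → queue [I, D, G, E, A]
Visit I; enqueue P, J → queue [D, G, E, A, P, J]
Visit D; enqueue F → queue [G, E, A, P, J, F]
Visit G → queue [E, A, P, J, F]
Visit E → queue [A, P, J, F]
Visit A; enqueue O → queue [P, J, F, O]
Visit P → queue [J, F, O]
Visit J; enqueue L, K, C → queue [F, O, L, K, C]
Visit F; enqueue H → queue [O, L, K, C, H]
Visit O → queue [L, K, C, H]
Visit L → queue [K, C, H]
Visit K → queue [C, H]
Visit C → queue [H]
Visit H; enqueue M → queue [M]
Visit M → queue []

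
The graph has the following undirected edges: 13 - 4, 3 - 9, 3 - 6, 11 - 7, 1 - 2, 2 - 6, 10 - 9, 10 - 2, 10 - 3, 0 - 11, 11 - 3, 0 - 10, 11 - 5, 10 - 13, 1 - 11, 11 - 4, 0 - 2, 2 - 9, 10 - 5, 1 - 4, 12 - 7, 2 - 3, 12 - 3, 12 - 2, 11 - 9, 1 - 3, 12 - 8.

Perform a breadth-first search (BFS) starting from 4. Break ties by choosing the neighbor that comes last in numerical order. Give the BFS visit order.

4, 13, 11, 1, 10, 9, 7, 5, 3, 0, 2, 12, 6, 8

Visit 4; enqueue 13, 11, 1 → queue [13, 11, 1]
Visit 13; enqueue 10 → queue [11, 1, 10]
Visit 11; enqueue 9, 7, 5, 3, 0 → queue [1, 10, 9, 7, 5, 3, 0]
Visit 1; enqueue 2 → queue [10, 9, 7, 5, 3, 0, 2]
Visit 10 → queue [9, 7, 5, 3, 0, 2]
Visit 9 → queue [7, 5, 3, 0, 2]
Visit 7; enqueue 12 → queue [5, 3, 0, 2, 12]
Visit 5 → queue [3, 0, 2, 12]
Visit 3; enqueue 6 → queue [0, 2, 12, 6]
Visit 0 → queue [2, 12, 6]
Visit 2 → queue [12, 6]
Visit 12; enqueue 8 → queue [6, 8]
Visit 6 → queue [8]
Visit 8 → queue []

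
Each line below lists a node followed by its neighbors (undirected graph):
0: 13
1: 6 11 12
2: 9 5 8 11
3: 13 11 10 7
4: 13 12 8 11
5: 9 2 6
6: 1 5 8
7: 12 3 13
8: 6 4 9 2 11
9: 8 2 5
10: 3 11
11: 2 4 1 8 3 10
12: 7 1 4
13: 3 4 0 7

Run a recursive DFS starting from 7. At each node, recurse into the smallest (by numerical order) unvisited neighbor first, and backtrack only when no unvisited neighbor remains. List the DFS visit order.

Visit 7
7 → 3
3 → 10
10 → 11
11 → 1
1 → 6
6 → 5
5 → 2
2 → 8
8 → 4
4 → 12
4 → 13
13 → 0
8 → 9

7, 3, 10, 11, 1, 6, 5, 2, 8, 4, 12, 13, 0, 9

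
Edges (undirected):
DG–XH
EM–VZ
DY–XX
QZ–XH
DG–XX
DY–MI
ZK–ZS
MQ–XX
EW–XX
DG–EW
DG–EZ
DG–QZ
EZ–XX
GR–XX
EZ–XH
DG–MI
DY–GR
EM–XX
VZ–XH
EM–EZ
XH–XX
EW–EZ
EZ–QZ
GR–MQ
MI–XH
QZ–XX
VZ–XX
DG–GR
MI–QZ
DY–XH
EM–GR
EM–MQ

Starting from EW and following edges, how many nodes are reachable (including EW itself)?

12

BFS from EW visits: EW, DG, EZ, XX, GR, MI, QZ, XH, EM, DY, MQ, VZ
Reachable nodes: 12 of 14 total.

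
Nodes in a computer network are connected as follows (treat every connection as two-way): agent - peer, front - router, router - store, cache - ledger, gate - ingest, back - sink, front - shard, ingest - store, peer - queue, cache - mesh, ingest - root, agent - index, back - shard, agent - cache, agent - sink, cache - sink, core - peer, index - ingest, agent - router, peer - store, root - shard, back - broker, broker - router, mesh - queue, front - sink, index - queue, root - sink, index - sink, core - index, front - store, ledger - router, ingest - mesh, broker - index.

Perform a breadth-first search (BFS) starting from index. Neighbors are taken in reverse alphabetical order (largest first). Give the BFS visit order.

Visit index; enqueue sink, queue, ingest, core, broker, agent → queue [sink, queue, ingest, core, broker, agent]
Visit sink; enqueue root, front, cache, back → queue [queue, ingest, core, broker, agent, root, front, cache, back]
Visit queue; enqueue peer, mesh → queue [ingest, core, broker, agent, root, front, cache, back, peer, mesh]
Visit ingest; enqueue store, gate → queue [core, broker, agent, root, front, cache, back, peer, mesh, store, gate]
Visit core → queue [broker, agent, root, front, cache, back, peer, mesh, store, gate]
Visit broker; enqueue router → queue [agent, root, front, cache, back, peer, mesh, store, gate, router]
Visit agent → queue [root, front, cache, back, peer, mesh, store, gate, router]
Visit root; enqueue shard → queue [front, cache, back, peer, mesh, store, gate, router, shard]
Visit front → queue [cache, back, peer, mesh, store, gate, router, shard]
Visit cache; enqueue ledger → queue [back, peer, mesh, store, gate, router, shard, ledger]
Visit back → queue [peer, mesh, store, gate, router, shard, ledger]
Visit peer → queue [mesh, store, gate, router, shard, ledger]
Visit mesh → queue [store, gate, router, shard, ledger]
Visit store → queue [gate, router, shard, ledger]
Visit gate → queue [router, shard, ledger]
Visit router → queue [shard, ledger]
Visit shard → queue [ledger]
Visit ledger → queue []

index, sink, queue, ingest, core, broker, agent, root, front, cache, back, peer, mesh, store, gate, router, shard, ledger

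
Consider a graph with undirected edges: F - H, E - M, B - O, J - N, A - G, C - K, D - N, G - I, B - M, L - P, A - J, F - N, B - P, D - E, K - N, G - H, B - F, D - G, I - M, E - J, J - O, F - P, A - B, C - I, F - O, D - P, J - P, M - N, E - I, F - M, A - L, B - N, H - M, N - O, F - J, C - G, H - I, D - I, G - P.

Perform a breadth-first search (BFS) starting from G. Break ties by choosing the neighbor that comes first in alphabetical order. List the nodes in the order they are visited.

G, A, C, D, H, I, P, B, J, L, K, E, N, F, M, O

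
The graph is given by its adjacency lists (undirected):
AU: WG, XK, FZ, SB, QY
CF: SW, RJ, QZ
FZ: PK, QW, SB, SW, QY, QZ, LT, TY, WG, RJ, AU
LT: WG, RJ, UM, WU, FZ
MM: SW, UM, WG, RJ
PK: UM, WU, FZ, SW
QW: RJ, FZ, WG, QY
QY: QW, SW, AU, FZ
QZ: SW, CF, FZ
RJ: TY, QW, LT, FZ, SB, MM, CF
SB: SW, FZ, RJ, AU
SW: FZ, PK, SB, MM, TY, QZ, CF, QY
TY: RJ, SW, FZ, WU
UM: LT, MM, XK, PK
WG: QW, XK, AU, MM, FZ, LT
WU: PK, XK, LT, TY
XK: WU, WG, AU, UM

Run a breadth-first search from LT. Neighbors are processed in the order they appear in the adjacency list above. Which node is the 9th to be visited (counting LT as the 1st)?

AU

Visit LT; enqueue WG, RJ, UM, WU, FZ → queue [WG, RJ, UM, WU, FZ]
Visit WG; enqueue QW, XK, AU, MM → queue [RJ, UM, WU, FZ, QW, XK, AU, MM]
Visit RJ; enqueue TY, SB, CF → queue [UM, WU, FZ, QW, XK, AU, MM, TY, SB, CF]
Visit UM; enqueue PK → queue [WU, FZ, QW, XK, AU, MM, TY, SB, CF, PK]
Visit WU → queue [FZ, QW, XK, AU, MM, TY, SB, CF, PK]
Visit FZ; enqueue SW, QY, QZ → queue [QW, XK, AU, MM, TY, SB, CF, PK, SW, QY, QZ]
Visit QW → queue [XK, AU, MM, TY, SB, CF, PK, SW, QY, QZ]
Visit XK → queue [AU, MM, TY, SB, CF, PK, SW, QY, QZ]
Visit AU → queue [MM, TY, SB, CF, PK, SW, QY, QZ]
Visit MM → queue [TY, SB, CF, PK, SW, QY, QZ]
Visit TY → queue [SB, CF, PK, SW, QY, QZ]
Visit SB → queue [CF, PK, SW, QY, QZ]
Visit CF → queue [PK, SW, QY, QZ]
Visit PK → queue [SW, QY, QZ]
Visit SW → queue [QY, QZ]
Visit QY → queue [QZ]
Visit QZ → queue []

Visit order: LT, WG, RJ, UM, WU, FZ, QW, XK, AU, MM, TY, SB, CF, PK, SW, QY, QZ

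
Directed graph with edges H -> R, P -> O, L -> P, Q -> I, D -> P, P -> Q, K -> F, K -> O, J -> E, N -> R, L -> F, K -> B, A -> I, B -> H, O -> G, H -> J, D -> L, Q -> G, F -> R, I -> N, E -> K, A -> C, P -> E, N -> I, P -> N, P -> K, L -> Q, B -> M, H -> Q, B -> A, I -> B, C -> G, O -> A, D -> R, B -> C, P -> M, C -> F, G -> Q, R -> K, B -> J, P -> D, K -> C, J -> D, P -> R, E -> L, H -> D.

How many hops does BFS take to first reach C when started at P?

2

Level 0: P
Level 1: D, E, K, M, N, O, Q, R
Level 2: A, B, C, F, G, I, L
Level 3: H, J
C first appears at level 2.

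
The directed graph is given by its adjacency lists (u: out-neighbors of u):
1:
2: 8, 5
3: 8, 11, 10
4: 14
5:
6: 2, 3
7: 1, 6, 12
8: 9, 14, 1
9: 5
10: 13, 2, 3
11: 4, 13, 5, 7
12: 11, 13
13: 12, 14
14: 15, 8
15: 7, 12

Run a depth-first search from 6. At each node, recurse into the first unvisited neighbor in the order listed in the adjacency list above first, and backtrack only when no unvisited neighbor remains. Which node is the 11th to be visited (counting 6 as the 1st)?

Visit 6
6 → 2
2 → 8
8 → 9
9 → 5
8 → 14
14 → 15
15 → 7
7 → 1
7 → 12
12 → 11
11 → 4
11 → 13
6 → 3
3 → 10

Visit order: 6, 2, 8, 9, 5, 14, 15, 7, 1, 12, 11, 4, 13, 3, 10

11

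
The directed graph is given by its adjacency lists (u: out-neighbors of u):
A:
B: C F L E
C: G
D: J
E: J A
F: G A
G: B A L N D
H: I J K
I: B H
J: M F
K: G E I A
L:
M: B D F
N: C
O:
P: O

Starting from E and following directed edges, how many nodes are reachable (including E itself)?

11

BFS from E visits: E, A, J, F, M, G, B, D, L, N, C
Reachable nodes: 11 of 16 total.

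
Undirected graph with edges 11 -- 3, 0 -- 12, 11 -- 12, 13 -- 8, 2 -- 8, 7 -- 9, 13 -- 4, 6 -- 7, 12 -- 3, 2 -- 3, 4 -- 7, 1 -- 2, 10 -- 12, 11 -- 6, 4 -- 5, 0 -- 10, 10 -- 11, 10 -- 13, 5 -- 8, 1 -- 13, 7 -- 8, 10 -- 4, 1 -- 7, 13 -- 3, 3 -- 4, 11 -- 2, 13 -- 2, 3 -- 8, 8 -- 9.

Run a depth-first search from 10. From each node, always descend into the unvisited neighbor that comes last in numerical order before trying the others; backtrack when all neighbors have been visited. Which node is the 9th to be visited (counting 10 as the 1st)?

3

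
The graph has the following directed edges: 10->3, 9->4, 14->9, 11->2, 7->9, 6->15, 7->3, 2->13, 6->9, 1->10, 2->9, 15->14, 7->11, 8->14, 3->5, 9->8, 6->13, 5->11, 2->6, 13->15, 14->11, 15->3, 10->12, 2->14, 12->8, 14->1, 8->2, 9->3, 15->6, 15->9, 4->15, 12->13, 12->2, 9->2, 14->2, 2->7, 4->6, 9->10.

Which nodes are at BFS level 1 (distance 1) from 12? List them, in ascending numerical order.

2, 8, 13

Level 0: 12
Level 1: 2, 8, 13
Level 2: 6, 7, 9, 14, 15
Level 3: 1, 3, 4, 10, 11
Level 4: 5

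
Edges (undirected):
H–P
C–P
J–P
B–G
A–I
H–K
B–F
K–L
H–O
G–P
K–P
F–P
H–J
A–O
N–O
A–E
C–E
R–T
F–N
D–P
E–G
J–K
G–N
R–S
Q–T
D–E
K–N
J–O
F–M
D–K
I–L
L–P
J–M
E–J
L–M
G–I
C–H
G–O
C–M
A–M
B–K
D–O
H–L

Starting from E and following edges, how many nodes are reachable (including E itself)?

BFS from E visits: E, A, C, D, G, J, I, M, O, H, P, K, B, N, L, F
Reachable nodes: 16 of 20 total.

16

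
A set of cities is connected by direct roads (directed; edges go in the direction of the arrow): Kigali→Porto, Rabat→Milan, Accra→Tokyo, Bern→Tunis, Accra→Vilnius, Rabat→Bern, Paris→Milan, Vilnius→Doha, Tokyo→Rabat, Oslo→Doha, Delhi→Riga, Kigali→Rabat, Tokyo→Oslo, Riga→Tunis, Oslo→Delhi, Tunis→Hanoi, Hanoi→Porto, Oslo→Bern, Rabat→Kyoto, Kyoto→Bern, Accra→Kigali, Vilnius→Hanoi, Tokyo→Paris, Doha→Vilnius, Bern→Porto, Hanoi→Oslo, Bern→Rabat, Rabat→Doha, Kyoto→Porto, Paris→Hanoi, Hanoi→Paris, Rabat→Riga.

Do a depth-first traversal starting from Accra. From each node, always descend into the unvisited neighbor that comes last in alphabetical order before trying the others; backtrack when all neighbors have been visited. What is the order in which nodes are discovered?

Accra -> Vilnius -> Hanoi -> Porto -> Paris -> Milan -> Oslo -> Doha -> Delhi -> Riga -> Tunis -> Bern -> Rabat -> Kyoto -> Tokyo -> Kigali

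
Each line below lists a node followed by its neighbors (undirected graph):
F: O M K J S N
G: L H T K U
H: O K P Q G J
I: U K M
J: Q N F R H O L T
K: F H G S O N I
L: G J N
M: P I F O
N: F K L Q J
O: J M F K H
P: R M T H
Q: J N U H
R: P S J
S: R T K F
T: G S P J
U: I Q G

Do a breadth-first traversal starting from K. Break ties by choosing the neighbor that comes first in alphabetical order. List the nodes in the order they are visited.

K → F → G → H → I → N → O → S → J → M → L → T → U → P → Q → R

Visit K; enqueue F, G, H, I, N, O, S → queue [F, G, H, I, N, O, S]
Visit F; enqueue J, M → queue [G, H, I, N, O, S, J, M]
Visit G; enqueue L, T, U → queue [H, I, N, O, S, J, M, L, T, U]
Visit H; enqueue P, Q → queue [I, N, O, S, J, M, L, T, U, P, Q]
Visit I → queue [N, O, S, J, M, L, T, U, P, Q]
Visit N → queue [O, S, J, M, L, T, U, P, Q]
Visit O → queue [S, J, M, L, T, U, P, Q]
Visit S; enqueue R → queue [J, M, L, T, U, P, Q, R]
Visit J → queue [M, L, T, U, P, Q, R]
Visit M → queue [L, T, U, P, Q, R]
Visit L → queue [T, U, P, Q, R]
Visit T → queue [U, P, Q, R]
Visit U → queue [P, Q, R]
Visit P → queue [Q, R]
Visit Q → queue [R]
Visit R → queue []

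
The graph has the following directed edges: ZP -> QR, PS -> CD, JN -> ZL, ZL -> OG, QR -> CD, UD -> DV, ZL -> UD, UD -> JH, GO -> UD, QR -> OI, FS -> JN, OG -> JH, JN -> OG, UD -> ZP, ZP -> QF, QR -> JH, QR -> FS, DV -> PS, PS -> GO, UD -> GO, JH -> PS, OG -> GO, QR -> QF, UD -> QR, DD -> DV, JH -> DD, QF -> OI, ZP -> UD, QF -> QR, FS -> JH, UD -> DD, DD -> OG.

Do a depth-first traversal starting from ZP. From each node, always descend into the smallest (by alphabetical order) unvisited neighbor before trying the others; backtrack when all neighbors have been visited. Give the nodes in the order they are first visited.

Visit ZP
ZP → QF
QF → OI
QF → QR
QR → CD
QR → FS
FS → JH
JH → DD
DD → DV
DV → PS
PS → GO
GO → UD
DD → OG
FS → JN
JN → ZL

ZP, QF, OI, QR, CD, FS, JH, DD, DV, PS, GO, UD, OG, JN, ZL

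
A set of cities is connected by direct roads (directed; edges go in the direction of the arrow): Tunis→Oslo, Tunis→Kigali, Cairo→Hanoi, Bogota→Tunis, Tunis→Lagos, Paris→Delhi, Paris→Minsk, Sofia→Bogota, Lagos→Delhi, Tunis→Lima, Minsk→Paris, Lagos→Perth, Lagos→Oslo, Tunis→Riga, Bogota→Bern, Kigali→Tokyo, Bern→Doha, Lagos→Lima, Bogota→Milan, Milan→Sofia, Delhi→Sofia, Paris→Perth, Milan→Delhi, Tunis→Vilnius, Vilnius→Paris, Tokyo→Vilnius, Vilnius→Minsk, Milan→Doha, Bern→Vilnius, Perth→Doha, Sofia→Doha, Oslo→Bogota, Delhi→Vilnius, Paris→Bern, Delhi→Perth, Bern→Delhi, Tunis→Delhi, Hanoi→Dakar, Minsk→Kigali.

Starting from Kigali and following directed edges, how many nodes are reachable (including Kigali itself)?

17

BFS from Kigali visits: Kigali, Tokyo, Vilnius, Minsk, Paris, Bern, Delhi, Perth, Doha, Sofia, Bogota, Milan, Tunis, Lagos, Lima, Oslo, Riga
Reachable nodes: 17 of 20 total.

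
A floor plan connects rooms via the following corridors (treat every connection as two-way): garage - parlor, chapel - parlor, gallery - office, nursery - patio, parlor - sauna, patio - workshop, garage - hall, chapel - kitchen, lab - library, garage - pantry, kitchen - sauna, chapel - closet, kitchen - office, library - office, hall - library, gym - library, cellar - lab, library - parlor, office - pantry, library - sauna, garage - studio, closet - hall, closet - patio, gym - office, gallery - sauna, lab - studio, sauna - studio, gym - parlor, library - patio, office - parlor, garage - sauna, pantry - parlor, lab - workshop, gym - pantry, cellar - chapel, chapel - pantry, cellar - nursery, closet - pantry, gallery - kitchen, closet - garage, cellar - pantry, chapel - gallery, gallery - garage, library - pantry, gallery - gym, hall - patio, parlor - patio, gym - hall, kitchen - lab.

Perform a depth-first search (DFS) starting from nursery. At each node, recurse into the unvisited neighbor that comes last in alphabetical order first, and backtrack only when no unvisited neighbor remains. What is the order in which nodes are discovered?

nursery, patio, workshop, lab, studio, sauna, parlor, pantry, office, library, hall, gym, gallery, kitchen, chapel, closet, garage, cellar

Visit nursery
nursery → patio
patio → workshop
workshop → lab
lab → studio
studio → sauna
sauna → parlor
parlor → pantry
pantry → office
office → library
library → hall
hall → gym
gym → gallery
gallery → kitchen
kitchen → chapel
chapel → closet
closet → garage
chapel → cellar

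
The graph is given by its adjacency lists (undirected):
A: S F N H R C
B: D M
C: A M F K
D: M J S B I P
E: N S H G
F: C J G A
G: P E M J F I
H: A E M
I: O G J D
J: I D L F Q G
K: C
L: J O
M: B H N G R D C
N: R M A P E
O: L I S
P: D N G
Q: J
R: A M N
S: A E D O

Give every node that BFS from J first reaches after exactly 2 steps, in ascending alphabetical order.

A, B, C, E, M, O, P, S

Level 0: J
Level 1: D, F, G, I, L, Q
Level 2: A, B, C, E, M, O, P, S
Level 3: H, K, N, R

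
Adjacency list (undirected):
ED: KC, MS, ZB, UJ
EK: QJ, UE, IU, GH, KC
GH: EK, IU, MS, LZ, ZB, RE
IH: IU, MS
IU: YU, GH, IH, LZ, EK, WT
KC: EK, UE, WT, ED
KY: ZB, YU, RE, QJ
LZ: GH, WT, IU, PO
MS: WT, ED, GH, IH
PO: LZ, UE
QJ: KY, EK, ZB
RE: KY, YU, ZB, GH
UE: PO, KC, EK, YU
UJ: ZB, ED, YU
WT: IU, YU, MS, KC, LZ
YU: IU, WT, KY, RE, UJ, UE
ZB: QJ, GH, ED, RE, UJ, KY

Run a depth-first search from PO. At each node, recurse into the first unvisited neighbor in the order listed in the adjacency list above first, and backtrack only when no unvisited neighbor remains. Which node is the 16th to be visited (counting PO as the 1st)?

Visit PO
PO → LZ
LZ → GH
GH → EK
EK → QJ
QJ → KY
KY → ZB
ZB → ED
ED → KC
KC → UE
UE → YU
YU → IU
IU → IH
IH → MS
MS → WT
YU → RE
YU → UJ

Visit order: PO, LZ, GH, EK, QJ, KY, ZB, ED, KC, UE, YU, IU, IH, MS, WT, RE, UJ

RE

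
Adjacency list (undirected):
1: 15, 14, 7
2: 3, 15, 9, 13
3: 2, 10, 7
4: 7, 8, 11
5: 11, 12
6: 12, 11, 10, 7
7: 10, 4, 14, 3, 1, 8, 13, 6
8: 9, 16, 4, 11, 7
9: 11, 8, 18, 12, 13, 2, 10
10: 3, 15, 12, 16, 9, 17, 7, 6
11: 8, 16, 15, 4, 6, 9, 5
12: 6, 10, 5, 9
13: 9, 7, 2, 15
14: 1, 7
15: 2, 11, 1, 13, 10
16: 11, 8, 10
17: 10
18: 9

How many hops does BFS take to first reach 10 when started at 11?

2

Level 0: 11
Level 1: 4, 5, 6, 8, 9, 15, 16
Level 2: 1, 2, 7, 10, 12, 13, 18
Level 3: 3, 14, 17
10 first appears at level 2.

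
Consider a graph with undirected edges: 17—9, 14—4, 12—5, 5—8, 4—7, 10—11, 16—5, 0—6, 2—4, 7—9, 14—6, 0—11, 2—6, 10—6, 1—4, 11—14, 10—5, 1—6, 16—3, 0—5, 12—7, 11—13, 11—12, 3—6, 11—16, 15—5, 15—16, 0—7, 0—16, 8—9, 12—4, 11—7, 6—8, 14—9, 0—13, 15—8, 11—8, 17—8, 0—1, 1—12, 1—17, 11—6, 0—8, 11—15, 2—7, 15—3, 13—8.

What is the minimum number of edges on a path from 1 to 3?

2

Level 0: 1
Level 1: 0, 4, 6, 12, 17
Level 2: 2, 3, 5, 7, 8, 9, 10, 11, 13, 14, 16
Level 3: 15
3 first appears at level 2.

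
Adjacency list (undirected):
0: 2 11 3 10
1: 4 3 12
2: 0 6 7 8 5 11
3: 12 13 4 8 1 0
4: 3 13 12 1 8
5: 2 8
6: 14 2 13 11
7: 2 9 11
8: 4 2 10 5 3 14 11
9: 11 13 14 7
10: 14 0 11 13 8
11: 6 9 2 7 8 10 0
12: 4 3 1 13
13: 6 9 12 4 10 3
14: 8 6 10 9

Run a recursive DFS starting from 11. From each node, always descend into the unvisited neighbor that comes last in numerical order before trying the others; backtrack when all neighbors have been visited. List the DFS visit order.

Visit 11
11 → 10
10 → 14
14 → 9
9 → 13
13 → 12
12 → 4
4 → 8
8 → 5
5 → 2
2 → 7
2 → 6
2 → 0
0 → 3
3 → 1

11 10 14 9 13 12 4 8 5 2 7 6 0 3 1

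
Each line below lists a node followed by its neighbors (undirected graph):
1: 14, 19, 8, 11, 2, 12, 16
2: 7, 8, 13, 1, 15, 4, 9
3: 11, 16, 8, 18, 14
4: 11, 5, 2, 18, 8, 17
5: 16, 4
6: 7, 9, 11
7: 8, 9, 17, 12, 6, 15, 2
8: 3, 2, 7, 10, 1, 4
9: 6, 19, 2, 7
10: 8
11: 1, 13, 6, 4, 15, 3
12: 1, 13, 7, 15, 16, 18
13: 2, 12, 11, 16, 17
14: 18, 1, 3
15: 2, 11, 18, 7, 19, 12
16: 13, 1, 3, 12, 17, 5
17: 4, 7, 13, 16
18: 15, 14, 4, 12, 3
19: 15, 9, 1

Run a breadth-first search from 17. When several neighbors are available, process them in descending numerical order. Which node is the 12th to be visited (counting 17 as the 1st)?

Visit 17; enqueue 16, 13, 7, 4 → queue [16, 13, 7, 4]
Visit 16; enqueue 12, 5, 3, 1 → queue [13, 7, 4, 12, 5, 3, 1]
Visit 13; enqueue 11, 2 → queue [7, 4, 12, 5, 3, 1, 11, 2]
Visit 7; enqueue 15, 9, 8, 6 → queue [4, 12, 5, 3, 1, 11, 2, 15, 9, 8, 6]
Visit 4; enqueue 18 → queue [12, 5, 3, 1, 11, 2, 15, 9, 8, 6, 18]
Visit 12 → queue [5, 3, 1, 11, 2, 15, 9, 8, 6, 18]
Visit 5 → queue [3, 1, 11, 2, 15, 9, 8, 6, 18]
Visit 3; enqueue 14 → queue [1, 11, 2, 15, 9, 8, 6, 18, 14]
Visit 1; enqueue 19 → queue [11, 2, 15, 9, 8, 6, 18, 14, 19]
Visit 11 → queue [2, 15, 9, 8, 6, 18, 14, 19]
Visit 2 → queue [15, 9, 8, 6, 18, 14, 19]
Visit 15 → queue [9, 8, 6, 18, 14, 19]
Visit 9 → queue [8, 6, 18, 14, 19]
Visit 8; enqueue 10 → queue [6, 18, 14, 19, 10]
Visit 6 → queue [18, 14, 19, 10]
Visit 18 → queue [14, 19, 10]
Visit 14 → queue [19, 10]
Visit 19 → queue [10]
Visit 10 → queue []

Visit order: 17, 16, 13, 7, 4, 12, 5, 3, 1, 11, 2, 15, 9, 8, 6, 18, 14, 19, 10

15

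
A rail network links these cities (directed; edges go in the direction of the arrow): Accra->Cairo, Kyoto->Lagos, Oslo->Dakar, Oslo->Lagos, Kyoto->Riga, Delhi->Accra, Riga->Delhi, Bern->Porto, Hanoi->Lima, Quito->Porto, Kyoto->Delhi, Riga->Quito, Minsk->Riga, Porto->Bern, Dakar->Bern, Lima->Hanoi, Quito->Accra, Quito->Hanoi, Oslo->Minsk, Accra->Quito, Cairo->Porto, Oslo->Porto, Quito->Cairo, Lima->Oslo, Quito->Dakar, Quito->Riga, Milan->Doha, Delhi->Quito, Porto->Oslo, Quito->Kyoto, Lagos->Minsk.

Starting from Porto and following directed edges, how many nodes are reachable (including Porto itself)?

14

BFS from Porto visits: Porto, Oslo, Bern, Minsk, Lagos, Dakar, Riga, Quito, Delhi, Kyoto, Hanoi, Cairo, Accra, Lima
Reachable nodes: 14 of 16 total.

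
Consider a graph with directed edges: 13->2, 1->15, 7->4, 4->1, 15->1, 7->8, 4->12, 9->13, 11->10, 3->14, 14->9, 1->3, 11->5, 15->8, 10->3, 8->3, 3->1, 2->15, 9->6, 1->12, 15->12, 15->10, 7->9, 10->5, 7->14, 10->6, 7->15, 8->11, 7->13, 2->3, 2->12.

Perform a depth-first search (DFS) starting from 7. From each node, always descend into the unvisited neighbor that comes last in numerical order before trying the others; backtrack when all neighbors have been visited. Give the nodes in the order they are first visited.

7, 15, 12, 10, 6, 5, 3, 14, 9, 13, 2, 1, 8, 11, 4

Visit 7
7 → 15
15 → 12
15 → 10
10 → 6
10 → 5
10 → 3
3 → 14
14 → 9
9 → 13
13 → 2
3 → 1
15 → 8
8 → 11
7 → 4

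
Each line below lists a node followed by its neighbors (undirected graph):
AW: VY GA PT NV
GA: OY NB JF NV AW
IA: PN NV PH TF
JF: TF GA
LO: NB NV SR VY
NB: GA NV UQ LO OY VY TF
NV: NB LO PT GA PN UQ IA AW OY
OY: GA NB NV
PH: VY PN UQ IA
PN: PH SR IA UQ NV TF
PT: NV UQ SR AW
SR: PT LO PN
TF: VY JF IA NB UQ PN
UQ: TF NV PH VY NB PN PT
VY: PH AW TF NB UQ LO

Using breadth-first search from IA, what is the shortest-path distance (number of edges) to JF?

Level 0: IA
Level 1: NV, PH, PN, TF
Level 2: AW, GA, JF, LO, NB, OY, PT, SR, UQ, VY
JF first appears at level 2.

2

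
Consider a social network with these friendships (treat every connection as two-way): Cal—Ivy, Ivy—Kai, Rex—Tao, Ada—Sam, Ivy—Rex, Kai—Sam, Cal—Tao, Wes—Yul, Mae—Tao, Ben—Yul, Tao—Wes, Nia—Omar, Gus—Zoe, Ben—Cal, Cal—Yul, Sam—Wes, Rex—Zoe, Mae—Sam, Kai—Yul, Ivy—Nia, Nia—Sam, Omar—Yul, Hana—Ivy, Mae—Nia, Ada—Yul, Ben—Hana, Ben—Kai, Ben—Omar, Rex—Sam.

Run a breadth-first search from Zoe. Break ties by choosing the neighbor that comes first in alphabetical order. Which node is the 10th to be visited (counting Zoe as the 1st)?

Nia

Visit Zoe; enqueue Gus, Rex → queue [Gus, Rex]
Visit Gus → queue [Rex]
Visit Rex; enqueue Ivy, Sam, Tao → queue [Ivy, Sam, Tao]
Visit Ivy; enqueue Cal, Hana, Kai, Nia → queue [Sam, Tao, Cal, Hana, Kai, Nia]
Visit Sam; enqueue Ada, Mae, Wes → queue [Tao, Cal, Hana, Kai, Nia, Ada, Mae, Wes]
Visit Tao → queue [Cal, Hana, Kai, Nia, Ada, Mae, Wes]
Visit Cal; enqueue Ben, Yul → queue [Hana, Kai, Nia, Ada, Mae, Wes, Ben, Yul]
Visit Hana → queue [Kai, Nia, Ada, Mae, Wes, Ben, Yul]
Visit Kai → queue [Nia, Ada, Mae, Wes, Ben, Yul]
Visit Nia; enqueue Omar → queue [Ada, Mae, Wes, Ben, Yul, Omar]
Visit Ada → queue [Mae, Wes, Ben, Yul, Omar]
Visit Mae → queue [Wes, Ben, Yul, Omar]
Visit Wes → queue [Ben, Yul, Omar]
Visit Ben → queue [Yul, Omar]
Visit Yul → queue [Omar]
Visit Omar → queue []

Visit order: Zoe, Gus, Rex, Ivy, Sam, Tao, Cal, Hana, Kai, Nia, Ada, Mae, Wes, Ben, Yul, Omar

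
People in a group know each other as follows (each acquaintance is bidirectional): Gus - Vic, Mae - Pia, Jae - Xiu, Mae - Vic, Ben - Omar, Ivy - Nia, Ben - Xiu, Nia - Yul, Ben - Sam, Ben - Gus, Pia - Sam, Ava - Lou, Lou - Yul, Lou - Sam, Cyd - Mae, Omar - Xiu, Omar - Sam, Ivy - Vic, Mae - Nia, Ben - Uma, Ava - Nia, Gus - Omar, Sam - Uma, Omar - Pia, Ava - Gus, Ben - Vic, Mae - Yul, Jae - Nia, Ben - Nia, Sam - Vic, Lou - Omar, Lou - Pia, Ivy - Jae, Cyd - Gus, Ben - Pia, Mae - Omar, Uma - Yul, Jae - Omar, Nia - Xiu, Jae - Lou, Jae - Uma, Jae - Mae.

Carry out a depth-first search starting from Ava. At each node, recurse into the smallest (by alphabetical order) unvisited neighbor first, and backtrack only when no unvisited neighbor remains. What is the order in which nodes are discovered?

Visit Ava
Ava → Gus
Gus → Ben
Ben → Nia
Nia → Ivy
Ivy → Jae
Jae → Lou
Lou → Omar
Omar → Mae
Mae → Cyd
Mae → Pia
Pia → Sam
Sam → Uma
Uma → Yul
Sam → Vic
Omar → Xiu

Ava, Gus, Ben, Nia, Ivy, Jae, Lou, Omar, Mae, Cyd, Pia, Sam, Uma, Yul, Vic, Xiu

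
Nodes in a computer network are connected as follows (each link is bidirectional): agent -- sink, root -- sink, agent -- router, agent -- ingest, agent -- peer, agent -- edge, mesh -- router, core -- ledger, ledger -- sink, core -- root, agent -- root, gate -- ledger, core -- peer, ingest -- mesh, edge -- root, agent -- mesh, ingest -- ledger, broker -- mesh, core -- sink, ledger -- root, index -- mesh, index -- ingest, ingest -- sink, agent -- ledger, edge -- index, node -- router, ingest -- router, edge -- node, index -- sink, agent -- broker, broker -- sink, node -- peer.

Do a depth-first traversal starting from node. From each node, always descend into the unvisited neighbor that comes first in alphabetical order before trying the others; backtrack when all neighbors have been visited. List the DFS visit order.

node -> edge -> agent -> broker -> mesh -> index -> ingest -> ledger -> core -> peer -> root -> sink -> gate -> router

Visit node
node → edge
edge → agent
agent → broker
broker → mesh
mesh → index
index → ingest
ingest → ledger
ledger → core
core → peer
core → root
root → sink
ledger → gate
ingest → router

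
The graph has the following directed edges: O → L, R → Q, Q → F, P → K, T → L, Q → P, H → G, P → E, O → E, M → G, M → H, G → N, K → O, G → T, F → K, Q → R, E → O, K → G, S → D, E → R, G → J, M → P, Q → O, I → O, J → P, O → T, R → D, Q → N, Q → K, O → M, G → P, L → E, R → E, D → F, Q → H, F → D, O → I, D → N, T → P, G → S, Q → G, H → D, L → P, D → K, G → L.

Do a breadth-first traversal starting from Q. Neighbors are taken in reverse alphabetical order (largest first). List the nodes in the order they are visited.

Q, R, P, O, N, K, H, G, F, E, D, T, M, L, I, S, J

Visit Q; enqueue R, P, O, N, K, H, G, F → queue [R, P, O, N, K, H, G, F]
Visit R; enqueue E, D → queue [P, O, N, K, H, G, F, E, D]
Visit P → queue [O, N, K, H, G, F, E, D]
Visit O; enqueue T, M, L, I → queue [N, K, H, G, F, E, D, T, M, L, I]
Visit N → queue [K, H, G, F, E, D, T, M, L, I]
Visit K → queue [H, G, F, E, D, T, M, L, I]
Visit H → queue [G, F, E, D, T, M, L, I]
Visit G; enqueue S, J → queue [F, E, D, T, M, L, I, S, J]
Visit F → queue [E, D, T, M, L, I, S, J]
Visit E → queue [D, T, M, L, I, S, J]
Visit D → queue [T, M, L, I, S, J]
Visit T → queue [M, L, I, S, J]
Visit M → queue [L, I, S, J]
Visit L → queue [I, S, J]
Visit I → queue [S, J]
Visit S → queue [J]
Visit J → queue []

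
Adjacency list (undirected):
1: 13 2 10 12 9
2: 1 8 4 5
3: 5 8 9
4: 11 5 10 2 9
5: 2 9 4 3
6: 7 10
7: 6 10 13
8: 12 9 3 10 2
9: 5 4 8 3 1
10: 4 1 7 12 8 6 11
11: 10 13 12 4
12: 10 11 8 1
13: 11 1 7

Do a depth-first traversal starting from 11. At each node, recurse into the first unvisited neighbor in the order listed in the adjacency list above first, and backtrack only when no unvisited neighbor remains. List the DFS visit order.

11 → 10 → 4 → 5 → 2 → 1 → 13 → 7 → 6 → 12 → 8 → 9 → 3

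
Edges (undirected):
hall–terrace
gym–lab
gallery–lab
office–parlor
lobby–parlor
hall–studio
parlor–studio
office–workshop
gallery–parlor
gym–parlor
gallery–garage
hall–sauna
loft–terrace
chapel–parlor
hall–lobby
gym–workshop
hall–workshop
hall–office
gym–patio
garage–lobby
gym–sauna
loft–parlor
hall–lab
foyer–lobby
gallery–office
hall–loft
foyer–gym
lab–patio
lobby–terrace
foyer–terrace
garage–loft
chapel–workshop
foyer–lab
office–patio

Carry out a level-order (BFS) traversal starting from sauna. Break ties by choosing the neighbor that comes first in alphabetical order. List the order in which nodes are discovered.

sauna, gym, hall, foyer, lab, parlor, patio, workshop, lobby, loft, office, studio, terrace, gallery, chapel, garage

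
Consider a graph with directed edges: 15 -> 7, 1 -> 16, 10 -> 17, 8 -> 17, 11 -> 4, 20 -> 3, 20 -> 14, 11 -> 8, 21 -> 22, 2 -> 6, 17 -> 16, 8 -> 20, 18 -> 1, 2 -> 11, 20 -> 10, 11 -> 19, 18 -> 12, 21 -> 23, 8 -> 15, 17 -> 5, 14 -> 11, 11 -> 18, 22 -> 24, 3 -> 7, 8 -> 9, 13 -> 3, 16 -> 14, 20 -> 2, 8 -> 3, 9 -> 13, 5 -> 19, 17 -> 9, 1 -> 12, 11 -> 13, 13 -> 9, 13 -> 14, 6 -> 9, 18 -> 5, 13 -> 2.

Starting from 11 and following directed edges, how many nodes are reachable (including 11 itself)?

BFS from 11 visits: 11, 4, 8, 13, 18, 19, 3, 9, 15, 17, 20, 2, 14, 1, 5, 12, 7, 16, 10, 6
Reachable nodes: 20 of 24 total.

20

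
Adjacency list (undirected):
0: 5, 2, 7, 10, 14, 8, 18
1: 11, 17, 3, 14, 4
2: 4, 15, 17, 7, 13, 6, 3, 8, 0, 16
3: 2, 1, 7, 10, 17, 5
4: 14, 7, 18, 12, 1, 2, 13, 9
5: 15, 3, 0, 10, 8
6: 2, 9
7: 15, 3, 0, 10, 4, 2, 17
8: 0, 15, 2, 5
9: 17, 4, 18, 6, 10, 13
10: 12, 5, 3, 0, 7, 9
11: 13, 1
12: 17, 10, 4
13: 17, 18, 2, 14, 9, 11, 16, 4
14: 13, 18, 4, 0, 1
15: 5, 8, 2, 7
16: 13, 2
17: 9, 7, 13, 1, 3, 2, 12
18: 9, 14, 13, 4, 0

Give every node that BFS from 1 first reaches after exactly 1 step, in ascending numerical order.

Level 0: 1
Level 1: 3, 4, 11, 14, 17
Level 2: 0, 2, 5, 7, 9, 10, 12, 13, 18
Level 3: 6, 8, 15, 16

3, 4, 11, 14, 17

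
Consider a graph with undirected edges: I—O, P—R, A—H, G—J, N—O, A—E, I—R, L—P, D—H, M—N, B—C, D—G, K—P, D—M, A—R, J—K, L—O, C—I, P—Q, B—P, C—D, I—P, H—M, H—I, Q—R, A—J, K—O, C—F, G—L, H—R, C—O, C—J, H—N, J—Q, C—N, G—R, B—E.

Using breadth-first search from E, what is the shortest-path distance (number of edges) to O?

3

Level 0: E
Level 1: A, B
Level 2: C, H, J, P, R
Level 3: D, F, G, I, K, L, M, N, O, Q
O first appears at level 3.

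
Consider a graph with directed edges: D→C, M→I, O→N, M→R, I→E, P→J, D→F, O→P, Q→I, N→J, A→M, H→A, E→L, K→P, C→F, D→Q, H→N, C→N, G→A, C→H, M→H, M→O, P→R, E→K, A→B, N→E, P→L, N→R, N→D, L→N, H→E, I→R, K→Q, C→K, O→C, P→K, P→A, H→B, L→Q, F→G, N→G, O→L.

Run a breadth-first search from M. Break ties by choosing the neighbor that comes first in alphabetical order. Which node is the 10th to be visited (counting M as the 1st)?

Visit M; enqueue H, I, O, R → queue [H, I, O, R]
Visit H; enqueue A, B, E, N → queue [I, O, R, A, B, E, N]
Visit I → queue [O, R, A, B, E, N]
Visit O; enqueue C, L, P → queue [R, A, B, E, N, C, L, P]
Visit R → queue [A, B, E, N, C, L, P]
Visit A → queue [B, E, N, C, L, P]
Visit B → queue [E, N, C, L, P]
Visit E; enqueue K → queue [N, C, L, P, K]
Visit N; enqueue D, G, J → queue [C, L, P, K, D, G, J]
Visit C; enqueue F → queue [L, P, K, D, G, J, F]
Visit L; enqueue Q → queue [P, K, D, G, J, F, Q]
Visit P → queue [K, D, G, J, F, Q]
Visit K → queue [D, G, J, F, Q]
Visit D → queue [G, J, F, Q]
Visit G → queue [J, F, Q]
Visit J → queue [F, Q]
Visit F → queue [Q]
Visit Q → queue []

Visit order: M, H, I, O, R, A, B, E, N, C, L, P, K, D, G, J, F, Q

C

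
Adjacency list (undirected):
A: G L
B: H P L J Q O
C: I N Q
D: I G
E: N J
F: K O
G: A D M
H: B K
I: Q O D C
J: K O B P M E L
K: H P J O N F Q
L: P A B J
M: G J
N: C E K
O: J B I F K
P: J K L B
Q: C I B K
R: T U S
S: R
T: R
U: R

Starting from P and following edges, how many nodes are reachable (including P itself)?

17

BFS from P visits: P, J, K, L, B, O, M, E, H, N, F, Q, A, I, G, C, D
Reachable nodes: 17 of 21 total.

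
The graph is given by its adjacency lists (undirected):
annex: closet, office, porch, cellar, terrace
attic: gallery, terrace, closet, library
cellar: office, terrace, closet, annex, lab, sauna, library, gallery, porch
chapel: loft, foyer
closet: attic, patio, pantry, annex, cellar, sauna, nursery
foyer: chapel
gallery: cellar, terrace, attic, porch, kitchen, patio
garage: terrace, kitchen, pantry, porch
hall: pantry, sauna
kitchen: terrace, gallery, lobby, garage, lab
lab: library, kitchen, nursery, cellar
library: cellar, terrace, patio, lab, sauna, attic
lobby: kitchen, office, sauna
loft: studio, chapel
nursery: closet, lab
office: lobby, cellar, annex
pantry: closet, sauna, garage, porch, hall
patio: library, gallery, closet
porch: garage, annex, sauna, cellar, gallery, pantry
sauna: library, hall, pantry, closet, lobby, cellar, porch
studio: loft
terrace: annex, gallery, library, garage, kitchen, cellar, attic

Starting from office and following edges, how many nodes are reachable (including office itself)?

18

BFS from office visits: office, annex, cellar, lobby, closet, porch, terrace, gallery, lab, library, sauna, kitchen, attic, nursery, pantry, patio, garage, hall
Reachable nodes: 18 of 22 total.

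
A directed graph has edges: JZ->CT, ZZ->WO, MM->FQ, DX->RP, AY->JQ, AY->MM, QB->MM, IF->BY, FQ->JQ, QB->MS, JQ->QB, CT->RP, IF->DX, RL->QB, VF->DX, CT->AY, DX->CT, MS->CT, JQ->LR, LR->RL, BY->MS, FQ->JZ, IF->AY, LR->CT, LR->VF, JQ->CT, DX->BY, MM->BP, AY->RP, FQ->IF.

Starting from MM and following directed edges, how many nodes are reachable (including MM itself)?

16

BFS from MM visits: MM, FQ, BP, JZ, JQ, IF, CT, QB, LR, DX, BY, AY, RP, MS, VF, RL
Reachable nodes: 16 of 18 total.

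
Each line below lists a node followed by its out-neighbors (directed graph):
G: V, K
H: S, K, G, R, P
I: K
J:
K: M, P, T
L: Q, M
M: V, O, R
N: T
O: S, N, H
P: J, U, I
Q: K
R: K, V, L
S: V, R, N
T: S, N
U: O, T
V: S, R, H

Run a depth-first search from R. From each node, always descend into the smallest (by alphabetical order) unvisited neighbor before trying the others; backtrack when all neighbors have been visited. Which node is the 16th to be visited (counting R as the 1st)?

Q

Visit R
R → K
K → M
M → O
O → H
H → G
G → V
V → S
S → N
N → T
H → P
P → I
P → J
P → U
R → L
L → Q

Visit order: R, K, M, O, H, G, V, S, N, T, P, I, J, U, L, Q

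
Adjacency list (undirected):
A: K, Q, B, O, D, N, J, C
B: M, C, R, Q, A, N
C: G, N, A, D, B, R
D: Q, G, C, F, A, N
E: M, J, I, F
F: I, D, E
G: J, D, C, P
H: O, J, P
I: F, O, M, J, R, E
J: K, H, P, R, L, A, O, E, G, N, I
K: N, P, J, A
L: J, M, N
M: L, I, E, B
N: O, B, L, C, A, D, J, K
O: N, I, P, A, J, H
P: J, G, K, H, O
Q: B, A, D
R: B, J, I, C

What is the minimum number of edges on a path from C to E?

3

Level 0: C
Level 1: A, B, D, G, N, R
Level 2: F, I, J, K, L, M, O, P, Q
Level 3: E, H
E first appears at level 3.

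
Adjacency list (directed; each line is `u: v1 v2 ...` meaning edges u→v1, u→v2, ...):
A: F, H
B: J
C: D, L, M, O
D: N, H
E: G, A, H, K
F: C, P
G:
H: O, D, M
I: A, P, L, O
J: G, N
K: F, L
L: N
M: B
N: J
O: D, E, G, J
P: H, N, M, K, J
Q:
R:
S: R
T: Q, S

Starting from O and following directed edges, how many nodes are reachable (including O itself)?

15

BFS from O visits: O, D, E, G, J, H, N, A, K, M, F, L, B, C, P
Reachable nodes: 15 of 20 total.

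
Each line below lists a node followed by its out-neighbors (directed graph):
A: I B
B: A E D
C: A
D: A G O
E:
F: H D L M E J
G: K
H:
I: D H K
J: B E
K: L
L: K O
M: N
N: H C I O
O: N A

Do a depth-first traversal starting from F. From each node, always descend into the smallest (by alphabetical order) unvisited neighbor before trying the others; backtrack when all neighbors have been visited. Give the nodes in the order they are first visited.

F → D → A → B → E → I → H → K → L → O → N → C → G → J → M

Visit F
F → D
D → A
A → B
B → E
A → I
I → H
I → K
K → L
L → O
O → N
N → C
D → G
F → J
F → M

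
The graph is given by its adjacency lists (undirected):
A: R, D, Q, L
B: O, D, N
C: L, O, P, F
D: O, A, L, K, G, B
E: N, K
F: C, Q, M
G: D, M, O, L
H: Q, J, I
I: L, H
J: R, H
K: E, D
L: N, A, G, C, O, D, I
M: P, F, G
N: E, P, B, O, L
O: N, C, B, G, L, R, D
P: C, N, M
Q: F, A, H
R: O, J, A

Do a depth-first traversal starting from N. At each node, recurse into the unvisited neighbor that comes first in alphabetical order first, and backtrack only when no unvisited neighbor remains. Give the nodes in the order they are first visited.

N B D A L C F M G O R J H I Q P K E

Visit N
N → B
B → D
D → A
A → L
L → C
C → F
F → M
M → G
G → O
O → R
R → J
J → H
H → I
H → Q
M → P
D → K
K → E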